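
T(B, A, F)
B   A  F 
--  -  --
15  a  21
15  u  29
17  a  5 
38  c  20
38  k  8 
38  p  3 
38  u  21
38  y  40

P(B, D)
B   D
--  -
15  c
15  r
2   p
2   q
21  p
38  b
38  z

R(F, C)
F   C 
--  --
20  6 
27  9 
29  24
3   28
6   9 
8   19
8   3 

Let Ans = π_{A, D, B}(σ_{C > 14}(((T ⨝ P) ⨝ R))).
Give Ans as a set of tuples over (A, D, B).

T ⋈ P (natural join on B): {(15, a, 21, c), (15, a, 21, r), (15, u, 29, c), (15, u, 29, r), (38, c, 20, b), (38, c, 20, z), (38, k, 8, b), (38, k, 8, z), (38, p, 3, b), (38, p, 3, z), (38, u, 21, b), (38, u, 21, z), (38, y, 40, b), (38, y, 40, z)}
(T ⨝ P) ⋈ R (natural join on F): {(15, u, 29, c, 24), (15, u, 29, r, 24), (38, c, 20, b, 6), (38, c, 20, z, 6), (38, k, 8, b, 19), (38, k, 8, b, 3), (38, k, 8, z, 19), (38, k, 8, z, 3), (38, p, 3, b, 28), (38, p, 3, z, 28)}
Selection C > 14: {(15, u, 29, c, 24), (15, u, 29, r, 24), (38, k, 8, b, 19), (38, k, 8, z, 19), (38, p, 3, b, 28), (38, p, 3, z, 28)}
π[A, D, B]: project onto (A, D, B) → {(k, b, 38), (k, z, 38), (p, b, 38), (p, z, 38), (u, c, 15), (u, r, 15)}

{(k, b, 38), (k, z, 38), (p, b, 38), (p, z, 38), (u, c, 15), (u, r, 15)}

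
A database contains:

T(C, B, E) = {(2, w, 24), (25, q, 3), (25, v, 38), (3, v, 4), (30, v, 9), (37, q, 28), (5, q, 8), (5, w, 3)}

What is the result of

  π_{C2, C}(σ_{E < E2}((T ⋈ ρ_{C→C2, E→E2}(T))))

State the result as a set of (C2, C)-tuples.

ρ[C→C2, E→E2]: schema becomes (C2, B, E2); tuples unchanged.
T ⋈ ρ_{C→C2, E→E2}(T) (natural join on B): {(2, w, 24, 2, 24), (2, w, 24, 5, 3), (25, q, 3, 25, 3), (25, q, 3, 37, 28), (25, q, 3, 5, 8), (25, v, 38, 25, 38), (25, v, 38, 3, 4), (25, v, 38, 30, 9), (3, v, 4, 25, 38), (3, v, 4, 3, 4), (3, v, 4, 30, 9), (30, v, 9, 25, 38), (30, v, 9, 3, 4), (30, v, 9, 30, 9), (37, q, 28, 25, 3), (37, q, 28, 37, 28), (37, q, 28, 5, 8), (5, q, 8, 25, 3), (5, q, 8, 37, 28), (5, q, 8, 5, 8), (5, w, 3, 2, 24), (5, w, 3, 5, 3)}
Apply σ_{E < E2}; surviving tuples: {(25, q, 3, 37, 28), (25, q, 3, 5, 8), (3, v, 4, 25, 38), (3, v, 4, 30, 9), (30, v, 9, 25, 38), (5, q, 8, 37, 28), (5, w, 3, 2, 24)}
π_{C2, C} gives {(2, 5), (25, 3), (25, 30), (30, 3), (37, 25), (37, 5), (5, 25)}.

{(2, 5), (25, 3), (25, 30), (30, 3), (37, 25), (37, 5), (5, 25)}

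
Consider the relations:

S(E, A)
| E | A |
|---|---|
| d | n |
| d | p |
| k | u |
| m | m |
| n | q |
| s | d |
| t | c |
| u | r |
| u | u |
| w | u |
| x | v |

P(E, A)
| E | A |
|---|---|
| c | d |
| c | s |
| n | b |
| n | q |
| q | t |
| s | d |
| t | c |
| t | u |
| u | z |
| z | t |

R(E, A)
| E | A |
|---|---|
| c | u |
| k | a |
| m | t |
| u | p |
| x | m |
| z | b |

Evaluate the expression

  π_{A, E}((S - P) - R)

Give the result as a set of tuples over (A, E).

{(m, m), (n, d), (p, d), (r, u), (u, k), (u, u), (u, w), (v, x)}

Set difference of the two operands is {(d, n), (d, p), (k, u), (m, m), (u, r), (u, u), (w, u), (x, v)}.
Set difference of the two operands is {(d, n), (d, p), (k, u), (m, m), (u, r), (u, u), (w, u), (x, v)}.
Keep only column(s) A, E: {(m, m), (n, d), (p, d), (r, u), (u, k), (u, u), (u, w), (v, x)}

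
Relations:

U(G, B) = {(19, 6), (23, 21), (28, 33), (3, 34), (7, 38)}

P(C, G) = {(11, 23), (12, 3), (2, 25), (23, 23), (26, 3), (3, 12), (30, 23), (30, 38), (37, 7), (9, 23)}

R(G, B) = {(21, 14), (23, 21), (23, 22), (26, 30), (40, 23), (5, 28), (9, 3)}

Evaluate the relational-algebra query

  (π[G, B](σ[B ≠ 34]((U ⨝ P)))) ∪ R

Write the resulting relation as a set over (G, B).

Natural join on G: {(23, 21, 11), (23, 21, 23), (23, 21, 30), (23, 21, 9), (3, 34, 12), (3, 34, 26), (7, 38, 37)}
Selection B ≠ 34: {(23, 21, 11), (23, 21, 23), (23, 21, 30), (23, 21, 9), (7, 38, 37)}
π_{G, B} gives {(23, 21), (7, 38)} (3 duplicate(s) eliminated).
Set union of the two operands is {(21, 14), (23, 21), (23, 22), (26, 30), (40, 23), (5, 28), (7, 38), (9, 3)}.

{(21, 14), (23, 21), (23, 22), (26, 30), (40, 23), (5, 28), (7, 38), (9, 3)}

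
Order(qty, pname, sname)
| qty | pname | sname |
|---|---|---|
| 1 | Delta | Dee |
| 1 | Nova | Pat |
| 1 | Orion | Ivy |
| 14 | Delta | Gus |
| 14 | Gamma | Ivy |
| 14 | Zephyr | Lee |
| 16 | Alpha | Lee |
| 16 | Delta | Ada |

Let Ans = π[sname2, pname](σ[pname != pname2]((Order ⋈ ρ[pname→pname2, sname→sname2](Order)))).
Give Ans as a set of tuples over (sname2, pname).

ρ[pname→pname2, sname→sname2]: schema becomes (qty, pname2, sname2); tuples unchanged.
Joining Order and ρ[pname→pname2, sname→sname2](Order) on qty yields {(1, Delta, Dee, Delta, Dee), (1, Delta, Dee, Nova, Pat), (1, Delta, Dee, Orion, Ivy), (1, Nova, Pat, Delta, Dee), (1, Nova, Pat, Nova, Pat), (1, Nova, Pat, Orion, Ivy), (1, Orion, Ivy, Delta, Dee), (1, Orion, Ivy, Nova, Pat), (1, Orion, Ivy, Orion, Ivy), (14, Delta, Gus, Delta, Gus), (14, Delta, Gus, Gamma, Ivy), (14, Delta, Gus, Zephyr, Lee), (14, Gamma, Ivy, Delta, Gus), (14, Gamma, Ivy, Gamma, Ivy), (14, Gamma, Ivy, Zephyr, Lee), (14, Zephyr, Lee, Delta, Gus), (14, Zephyr, Lee, Gamma, Ivy), (14, Zephyr, Lee, Zephyr, Lee), (16, Alpha, Lee, Alpha, Lee), (16, Alpha, Lee, Delta, Ada), (16, Delta, Ada, Alpha, Lee), (16, Delta, Ada, Delta, Ada)}.
σ[pname != pname2]: keep tuples satisfying pname != pname2 → {(1, Delta, Dee, Nova, Pat), (1, Delta, Dee, Orion, Ivy), (1, Nova, Pat, Delta, Dee), (1, Nova, Pat, Orion, Ivy), (1, Orion, Ivy, Delta, Dee), (1, Orion, Ivy, Nova, Pat), (14, Delta, Gus, Gamma, Ivy), (14, Delta, Gus, Zephyr, Lee), (14, Gamma, Ivy, Delta, Gus), (14, Gamma, Ivy, Zephyr, Lee), (14, Zephyr, Lee, Delta, Gus), (14, Zephyr, Lee, Gamma, Ivy), (16, Alpha, Lee, Delta, Ada), (16, Delta, Ada, Alpha, Lee)}
Keep only column(s) sname2, pname (2 duplicate(s) eliminated): {(Ada, Alpha), (Dee, Nova), (Dee, Orion), (Gus, Gamma), (Gus, Zephyr), (Ivy, Delta), (Ivy, Nova), (Ivy, Zephyr), (Lee, Delta), (Lee, Gamma), (Pat, Delta), (Pat, Orion)}

{(Ada, Alpha), (Dee, Nova), (Dee, Orion), (Gus, Gamma), (Gus, Zephyr), (Ivy, Delta), (Ivy, Nova), (Ivy, Zephyr), (Lee, Delta), (Lee, Gamma), (Pat, Delta), (Pat, Orion)}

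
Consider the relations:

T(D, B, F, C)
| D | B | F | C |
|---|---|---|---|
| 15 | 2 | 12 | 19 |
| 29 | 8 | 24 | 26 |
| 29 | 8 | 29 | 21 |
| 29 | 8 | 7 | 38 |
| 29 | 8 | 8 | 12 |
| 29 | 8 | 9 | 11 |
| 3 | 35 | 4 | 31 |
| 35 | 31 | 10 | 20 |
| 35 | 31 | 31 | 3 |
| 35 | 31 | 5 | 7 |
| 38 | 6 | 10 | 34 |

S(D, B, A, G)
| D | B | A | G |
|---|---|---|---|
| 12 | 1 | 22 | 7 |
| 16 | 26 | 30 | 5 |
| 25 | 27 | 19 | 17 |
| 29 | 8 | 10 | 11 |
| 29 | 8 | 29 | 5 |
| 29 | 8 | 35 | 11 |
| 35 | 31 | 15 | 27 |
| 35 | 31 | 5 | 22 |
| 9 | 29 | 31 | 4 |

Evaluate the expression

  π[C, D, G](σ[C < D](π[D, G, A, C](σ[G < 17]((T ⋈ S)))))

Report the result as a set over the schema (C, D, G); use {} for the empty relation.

{(11, 29, 11), (11, 29, 5), (12, 29, 11), (12, 29, 5), (21, 29, 11), (21, 29, 5), (26, 29, 11), (26, 29, 5)}

T ⋈ S (natural join on D, B): {(29, 8, 24, 26, 10, 11), (29, 8, 24, 26, 29, 5), (29, 8, 24, 26, 35, 11), (29, 8, 29, 21, 10, 11), (29, 8, 29, 21, 29, 5), (29, 8, 29, 21, 35, 11), (29, 8, 7, 38, 10, 11), (29, 8, 7, 38, 29, 5), (29, 8, 7, 38, 35, 11), (29, 8, 8, 12, 10, 11), (29, 8, 8, 12, 29, 5), (29, 8, 8, 12, 35, 11), (29, 8, 9, 11, 10, 11), (29, 8, 9, 11, 29, 5), (29, 8, 9, 11, 35, 11), (35, 31, 10, 20, 15, 27), (35, 31, 10, 20, 5, 22), (35, 31, 31, 3, 15, 27), (35, 31, 31, 3, 5, 22), (35, 31, 5, 7, 15, 27), (35, 31, 5, 7, 5, 22)}
Selection G < 17: {(29, 8, 24, 26, 10, 11), (29, 8, 24, 26, 29, 5), (29, 8, 24, 26, 35, 11), (29, 8, 29, 21, 10, 11), (29, 8, 29, 21, 29, 5), (29, 8, 29, 21, 35, 11), (29, 8, 7, 38, 10, 11), (29, 8, 7, 38, 29, 5), (29, 8, 7, 38, 35, 11), (29, 8, 8, 12, 10, 11), (29, 8, 8, 12, 29, 5), (29, 8, 8, 12, 35, 11), (29, 8, 9, 11, 10, 11), (29, 8, 9, 11, 29, 5), (29, 8, 9, 11, 35, 11)}
π_{D, G, A, C} gives {(29, 11, 10, 11), (29, 11, 10, 12), (29, 11, 10, 21), (29, 11, 10, 26), (29, 11, 10, 38), (29, 11, 35, 11), (29, 11, 35, 12), (29, 11, 35, 21), (29, 11, 35, 26), (29, 11, 35, 38), (29, 5, 29, 11), (29, 5, 29, 12), (29, 5, 29, 21), (29, 5, 29, 26), (29, 5, 29, 38)}.
Selection C < D: {(29, 11, 10, 11), (29, 11, 10, 12), (29, 11, 10, 21), (29, 11, 10, 26), (29, 11, 35, 11), (29, 11, 35, 12), (29, 11, 35, 21), (29, 11, 35, 26), (29, 5, 29, 11), (29, 5, 29, 12), (29, 5, 29, 21), (29, 5, 29, 26)}
π_{C, D, G} gives {(11, 29, 11), (11, 29, 5), (12, 29, 11), (12, 29, 5), (21, 29, 11), (21, 29, 5), (26, 29, 11), (26, 29, 5)} (4 duplicate(s) eliminated).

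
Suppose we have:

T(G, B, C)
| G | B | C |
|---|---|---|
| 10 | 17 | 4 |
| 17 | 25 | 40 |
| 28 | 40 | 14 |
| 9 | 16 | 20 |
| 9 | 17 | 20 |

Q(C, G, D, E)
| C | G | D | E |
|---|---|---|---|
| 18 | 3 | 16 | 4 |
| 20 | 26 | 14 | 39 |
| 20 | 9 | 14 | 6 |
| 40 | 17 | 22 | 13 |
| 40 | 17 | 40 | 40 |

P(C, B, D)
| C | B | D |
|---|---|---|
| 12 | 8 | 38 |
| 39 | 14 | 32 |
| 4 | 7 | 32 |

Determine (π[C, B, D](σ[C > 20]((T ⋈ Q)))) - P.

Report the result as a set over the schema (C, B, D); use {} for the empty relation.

{(40, 25, 22), (40, 25, 40)}

Natural join on G, C: {(17, 25, 40, 22, 13), (17, 25, 40, 40, 40), (9, 16, 20, 14, 6), (9, 17, 20, 14, 6)}
Apply σ_{C > 20}; surviving tuples: {(17, 25, 40, 22, 13), (17, 25, 40, 40, 40)}
Keep only column(s) C, B, D: {(40, 25, 22), (40, 25, 40)}
Difference: {(40, 25, 22), (40, 25, 40)} with {(12, 8, 38), (39, 14, 32), (4, 7, 32)} → {(40, 25, 22), (40, 25, 40)}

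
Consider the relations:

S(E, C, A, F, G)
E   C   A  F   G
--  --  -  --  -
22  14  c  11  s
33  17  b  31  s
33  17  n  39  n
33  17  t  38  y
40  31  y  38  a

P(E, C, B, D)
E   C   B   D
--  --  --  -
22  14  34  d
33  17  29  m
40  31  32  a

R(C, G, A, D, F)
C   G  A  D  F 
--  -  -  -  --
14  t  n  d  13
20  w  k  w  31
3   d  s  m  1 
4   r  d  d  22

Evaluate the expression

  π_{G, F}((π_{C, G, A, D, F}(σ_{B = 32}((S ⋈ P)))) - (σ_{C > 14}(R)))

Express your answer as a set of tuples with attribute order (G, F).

Natural join on E, C: {(22, 14, c, 11, s, 34, d), (33, 17, b, 31, s, 29, m), (33, 17, n, 39, n, 29, m), (33, 17, t, 38, y, 29, m), (40, 31, y, 38, a, 32, a)}
Apply σ_{B = 32}; surviving tuples: {(40, 31, y, 38, a, 32, a)}
Projecting to C, G, A, D, F: {(31, a, y, a, 38)}
Apply σ_{C > 14}; surviving tuples: {(20, w, k, w, 31)}
Difference: {(31, a, y, a, 38)} with {(20, w, k, w, 31)} → {(31, a, y, a, 38)}
Projecting to G, F: {(a, 38)}

{(a, 38)}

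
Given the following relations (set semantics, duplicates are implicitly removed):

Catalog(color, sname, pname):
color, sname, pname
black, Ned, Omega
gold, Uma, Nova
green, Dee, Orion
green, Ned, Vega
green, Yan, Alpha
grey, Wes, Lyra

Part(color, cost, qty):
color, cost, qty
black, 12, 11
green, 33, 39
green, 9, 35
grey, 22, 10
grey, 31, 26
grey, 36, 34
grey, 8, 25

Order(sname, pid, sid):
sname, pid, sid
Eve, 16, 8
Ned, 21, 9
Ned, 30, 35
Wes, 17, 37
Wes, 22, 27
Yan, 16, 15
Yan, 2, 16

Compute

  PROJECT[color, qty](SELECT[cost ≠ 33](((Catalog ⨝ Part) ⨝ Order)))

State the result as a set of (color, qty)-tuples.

{(black, 11), (green, 35), (grey, 10), (grey, 25), (grey, 26), (grey, 34)}

Catalog ⋈ Part (natural join on color): {(black, Ned, Omega, 12, 11), (green, Dee, Orion, 33, 39), (green, Dee, Orion, 9, 35), (green, Ned, Vega, 33, 39), (green, Ned, Vega, 9, 35), (green, Yan, Alpha, 33, 39), (green, Yan, Alpha, 9, 35), (grey, Wes, Lyra, 22, 10), (grey, Wes, Lyra, 31, 26), (grey, Wes, Lyra, 36, 34), (grey, Wes, Lyra, 8, 25)}
(Catalog ⨝ Part) ⋈ Order (natural join on sname): {(black, Ned, Omega, 12, 11, 21, 9), (black, Ned, Omega, 12, 11, 30, 35), (green, Ned, Vega, 33, 39, 21, 9), (green, Ned, Vega, 33, 39, 30, 35), (green, Ned, Vega, 9, 35, 21, 9), (green, Ned, Vega, 9, 35, 30, 35), (green, Yan, Alpha, 33, 39, 16, 15), (green, Yan, Alpha, 33, 39, 2, 16), (green, Yan, Alpha, 9, 35, 16, 15), (green, Yan, Alpha, 9, 35, 2, 16), (grey, Wes, Lyra, 22, 10, 17, 37), (grey, Wes, Lyra, 22, 10, 22, 27), (grey, Wes, Lyra, 31, 26, 17, 37), (grey, Wes, Lyra, 31, 26, 22, 27), (grey, Wes, Lyra, 36, 34, 17, 37), (grey, Wes, Lyra, 36, 34, 22, 27), (grey, Wes, Lyra, 8, 25, 17, 37), (grey, Wes, Lyra, 8, 25, 22, 27)}
Filtering on cost ≠ 33 leaves {(black, Ned, Omega, 12, 11, 21, 9), (black, Ned, Omega, 12, 11, 30, 35), (green, Ned, Vega, 9, 35, 21, 9), (green, Ned, Vega, 9, 35, 30, 35), (green, Yan, Alpha, 9, 35, 16, 15), (green, Yan, Alpha, 9, 35, 2, 16), (grey, Wes, Lyra, 22, 10, 17, 37), (grey, Wes, Lyra, 22, 10, 22, 27), (grey, Wes, Lyra, 31, 26, 17, 37), (grey, Wes, Lyra, 31, 26, 22, 27), (grey, Wes, Lyra, 36, 34, 17, 37), (grey, Wes, Lyra, 36, 34, 22, 27), (grey, Wes, Lyra, 8, 25, 17, 37), (grey, Wes, Lyra, 8, 25, 22, 27)}.
Projecting to color, qty (8 duplicate(s) eliminated): {(black, 11), (green, 35), (grey, 10), (grey, 25), (grey, 26), (grey, 34)}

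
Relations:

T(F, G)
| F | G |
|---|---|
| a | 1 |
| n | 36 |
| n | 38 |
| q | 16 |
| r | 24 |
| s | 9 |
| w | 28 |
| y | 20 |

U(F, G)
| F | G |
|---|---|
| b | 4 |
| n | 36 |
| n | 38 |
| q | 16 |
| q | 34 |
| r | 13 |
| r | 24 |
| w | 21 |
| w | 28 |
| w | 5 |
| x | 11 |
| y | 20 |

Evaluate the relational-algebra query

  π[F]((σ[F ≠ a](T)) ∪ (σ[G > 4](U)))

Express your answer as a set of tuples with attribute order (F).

σ[F ≠ a]: keep tuples satisfying F ≠ a → {(n, 36), (n, 38), (q, 16), (r, 24), (s, 9), (w, 28), (y, 20)}
σ[G > 4]: keep tuples satisfying G > 4 → {(n, 36), (n, 38), (q, 16), (q, 34), (r, 13), (r, 24), (w, 21), (w, 28), (w, 5), (x, 11), (y, 20)}
Taking the union: {(n, 36), (n, 38), (q, 16), (q, 34), (r, 13), (r, 24), (s, 9), (w, 21), (w, 28), (w, 5), (x, 11), (y, 20)}
Keep only column(s) F (5 duplicate(s) eliminated): {n, q, r, s, w, x, y}

{n, q, r, s, w, x, y}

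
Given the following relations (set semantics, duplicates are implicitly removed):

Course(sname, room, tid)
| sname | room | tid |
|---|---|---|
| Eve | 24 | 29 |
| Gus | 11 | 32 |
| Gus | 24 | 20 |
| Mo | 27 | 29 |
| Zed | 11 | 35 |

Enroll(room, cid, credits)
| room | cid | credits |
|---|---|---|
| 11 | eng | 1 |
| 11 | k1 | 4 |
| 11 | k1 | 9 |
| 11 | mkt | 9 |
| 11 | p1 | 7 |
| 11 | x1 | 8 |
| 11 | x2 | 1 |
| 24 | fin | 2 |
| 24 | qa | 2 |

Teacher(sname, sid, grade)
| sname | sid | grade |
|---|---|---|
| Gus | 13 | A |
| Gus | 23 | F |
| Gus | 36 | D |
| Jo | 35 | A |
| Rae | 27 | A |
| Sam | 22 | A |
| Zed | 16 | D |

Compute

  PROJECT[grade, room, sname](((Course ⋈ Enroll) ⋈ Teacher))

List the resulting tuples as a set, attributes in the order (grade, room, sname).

{(A, 11, Gus), (A, 24, Gus), (D, 11, Gus), (D, 11, Zed), (D, 24, Gus), (F, 11, Gus), (F, 24, Gus)}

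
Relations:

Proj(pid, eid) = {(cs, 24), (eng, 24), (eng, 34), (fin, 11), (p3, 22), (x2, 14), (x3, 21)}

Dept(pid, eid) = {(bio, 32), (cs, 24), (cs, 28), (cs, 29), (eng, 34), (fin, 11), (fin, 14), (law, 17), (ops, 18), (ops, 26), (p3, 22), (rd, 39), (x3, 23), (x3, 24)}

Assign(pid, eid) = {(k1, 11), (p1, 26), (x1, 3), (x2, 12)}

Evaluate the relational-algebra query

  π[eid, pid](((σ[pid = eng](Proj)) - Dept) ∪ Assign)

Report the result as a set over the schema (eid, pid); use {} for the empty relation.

{(11, k1), (12, x2), (24, eng), (26, p1), (3, x1)}

Apply σ_{pid = eng}; surviving tuples: {(eng, 24), (eng, 34)}
Taking the difference: {(eng, 24)}
Taking the union: {(eng, 24), (k1, 11), (p1, 26), (x1, 3), (x2, 12)}
π[eid, pid]: project onto (eid, pid) → {(11, k1), (12, x2), (24, eng), (26, p1), (3, x1)}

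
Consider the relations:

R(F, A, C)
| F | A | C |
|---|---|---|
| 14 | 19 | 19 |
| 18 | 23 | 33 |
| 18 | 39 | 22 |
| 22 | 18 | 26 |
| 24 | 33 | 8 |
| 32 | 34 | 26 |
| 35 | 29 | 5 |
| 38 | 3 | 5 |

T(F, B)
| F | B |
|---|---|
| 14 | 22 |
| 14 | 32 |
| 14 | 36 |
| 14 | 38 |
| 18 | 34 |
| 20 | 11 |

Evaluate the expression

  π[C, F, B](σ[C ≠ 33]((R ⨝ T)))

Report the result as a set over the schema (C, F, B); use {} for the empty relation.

{(19, 14, 22), (19, 14, 32), (19, 14, 36), (19, 14, 38), (22, 18, 34)}

Natural join on F: {(14, 19, 19, 22), (14, 19, 19, 32), (14, 19, 19, 36), (14, 19, 19, 38), (18, 23, 33, 34), (18, 39, 22, 34)}
σ[C ≠ 33]: keep tuples satisfying C ≠ 33 → {(14, 19, 19, 22), (14, 19, 19, 32), (14, 19, 19, 36), (14, 19, 19, 38), (18, 39, 22, 34)}
π_{C, F, B} gives {(19, 14, 22), (19, 14, 32), (19, 14, 36), (19, 14, 38), (22, 18, 34)}.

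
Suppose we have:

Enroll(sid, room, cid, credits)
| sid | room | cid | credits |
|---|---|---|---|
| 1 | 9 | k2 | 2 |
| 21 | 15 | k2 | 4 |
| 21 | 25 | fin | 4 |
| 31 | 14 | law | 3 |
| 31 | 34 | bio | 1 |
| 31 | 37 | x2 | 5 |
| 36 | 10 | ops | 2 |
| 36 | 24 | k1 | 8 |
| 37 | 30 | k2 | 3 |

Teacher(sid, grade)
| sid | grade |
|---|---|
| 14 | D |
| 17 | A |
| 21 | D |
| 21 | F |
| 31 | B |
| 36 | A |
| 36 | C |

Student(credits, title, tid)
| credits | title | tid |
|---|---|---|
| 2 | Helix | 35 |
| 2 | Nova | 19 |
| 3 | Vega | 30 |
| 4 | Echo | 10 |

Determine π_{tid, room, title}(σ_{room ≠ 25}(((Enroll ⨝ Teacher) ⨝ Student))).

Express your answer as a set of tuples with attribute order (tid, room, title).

Natural join on sid: {(21, 15, k2, 4, D), (21, 15, k2, 4, F), (21, 25, fin, 4, D), (21, 25, fin, 4, F), (31, 14, law, 3, B), (31, 34, bio, 1, B), (31, 37, x2, 5, B), (36, 10, ops, 2, A), (36, 10, ops, 2, C), (36, 24, k1, 8, A), (36, 24, k1, 8, C)}
Natural join on credits: {(21, 15, k2, 4, D, Echo, 10), (21, 15, k2, 4, F, Echo, 10), (21, 25, fin, 4, D, Echo, 10), (21, 25, fin, 4, F, Echo, 10), (31, 14, law, 3, B, Vega, 30), (36, 10, ops, 2, A, Helix, 35), (36, 10, ops, 2, A, Nova, 19), (36, 10, ops, 2, C, Helix, 35), (36, 10, ops, 2, C, Nova, 19)}
σ[room ≠ 25]: keep tuples satisfying room ≠ 25 → {(21, 15, k2, 4, D, Echo, 10), (21, 15, k2, 4, F, Echo, 10), (31, 14, law, 3, B, Vega, 30), (36, 10, ops, 2, A, Helix, 35), (36, 10, ops, 2, A, Nova, 19), (36, 10, ops, 2, C, Helix, 35), (36, 10, ops, 2, C, Nova, 19)}
Projecting to tid, room, title (3 duplicate(s) eliminated): {(10, 15, Echo), (19, 10, Nova), (30, 14, Vega), (35, 10, Helix)}

{(10, 15, Echo), (19, 10, Nova), (30, 14, Vega), (35, 10, Helix)}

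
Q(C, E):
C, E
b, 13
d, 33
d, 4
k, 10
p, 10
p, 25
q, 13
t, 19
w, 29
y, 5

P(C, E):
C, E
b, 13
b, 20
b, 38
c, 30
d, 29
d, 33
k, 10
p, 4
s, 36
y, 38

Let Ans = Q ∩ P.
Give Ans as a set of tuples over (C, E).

{(b, 13), (d, 33), (k, 10)}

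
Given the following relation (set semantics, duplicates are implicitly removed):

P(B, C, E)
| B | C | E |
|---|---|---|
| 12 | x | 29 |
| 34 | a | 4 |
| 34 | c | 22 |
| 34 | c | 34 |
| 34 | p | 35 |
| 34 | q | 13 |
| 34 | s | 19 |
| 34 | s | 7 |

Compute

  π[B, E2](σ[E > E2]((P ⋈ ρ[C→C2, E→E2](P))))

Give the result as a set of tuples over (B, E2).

{(34, 13), (34, 19), (34, 22), (34, 34), (34, 4), (34, 7)}

ρ[C→C2, E→E2]: schema becomes (B, C2, E2); tuples unchanged.
Natural join on B: {(12, x, 29, x, 29), (34, a, 4, a, 4), (34, a, 4, c, 22), (34, a, 4, c, 34), (34, a, 4, p, 35), (34, a, 4, q, 13), (34, a, 4, s, 19), (34, a, 4, s, 7), (34, c, 22, a, 4), (34, c, 22, c, 22), (34, c, 22, c, 34), (34, c, 22, p, 35), (34, c, 22, q, 13), (34, c, 22, s, 19), (34, c, 22, s, 7), (34, c, 34, a, 4), (34, c, 34, c, 22), (34, c, 34, c, 34), (34, c, 34, p, 35), (34, c, 34, q, 13), (34, c, 34, s, 19), (34, c, 34, s, 7), (34, p, 35, a, 4), (34, p, 35, c, 22), (34, p, 35, c, 34), (34, p, 35, p, 35), (34, p, 35, q, 13), (34, p, 35, s, 19), (34, p, 35, s, 7), (34, q, 13, a, 4), (34, q, 13, c, 22), (34, q, 13, c, 34), (34, q, 13, p, 35), (34, q, 13, q, 13), (34, q, 13, s, 19), (34, q, 13, s, 7), (34, s, 19, a, 4), (34, s, 19, c, 22), (34, s, 19, c, 34), (34, s, 19, p, 35), (34, s, 19, q, 13), (34, s, 19, s, 19), (34, s, 19, s, 7), (34, s, 7, a, 4), (34, s, 7, c, 22), (34, s, 7, c, 34), (34, s, 7, p, 35), (34, s, 7, q, 13), (34, s, 7, s, 19), (34, s, 7, s, 7)}
Filtering on E > E2 leaves {(34, c, 22, a, 4), (34, c, 22, q, 13), (34, c, 22, s, 19), (34, c, 22, s, 7), (34, c, 34, a, 4), (34, c, 34, c, 22), (34, c, 34, q, 13), (34, c, 34, s, 19), (34, c, 34, s, 7), (34, p, 35, a, 4), (34, p, 35, c, 22), (34, p, 35, c, 34), (34, p, 35, q, 13), (34, p, 35, s, 19), (34, p, 35, s, 7), (34, q, 13, a, 4), (34, q, 13, s, 7), (34, s, 19, a, 4), (34, s, 19, q, 13), (34, s, 19, s, 7), (34, s, 7, a, 4)}.
Projecting to B, E2 (15 duplicate(s) eliminated): {(34, 13), (34, 19), (34, 22), (34, 34), (34, 4), (34, 7)}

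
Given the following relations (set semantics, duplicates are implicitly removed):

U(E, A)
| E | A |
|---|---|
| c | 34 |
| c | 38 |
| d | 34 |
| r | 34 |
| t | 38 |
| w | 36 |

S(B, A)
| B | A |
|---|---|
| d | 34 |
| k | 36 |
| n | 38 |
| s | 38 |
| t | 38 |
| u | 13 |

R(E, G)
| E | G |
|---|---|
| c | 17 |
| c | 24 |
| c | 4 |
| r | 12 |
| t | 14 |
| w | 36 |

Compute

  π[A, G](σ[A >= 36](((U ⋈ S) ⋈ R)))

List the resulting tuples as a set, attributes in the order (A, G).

Joining U and S on A yields {(c, 34, d), (c, 38, n), (c, 38, s), (c, 38, t), (d, 34, d), (r, 34, d), (t, 38, n), (t, 38, s), (t, 38, t), (w, 36, k)}.
Joining (U ⋈ S) and R on E yields {(c, 34, d, 17), (c, 34, d, 24), (c, 34, d, 4), (c, 38, n, 17), (c, 38, n, 24), (c, 38, n, 4), (c, 38, s, 17), (c, 38, s, 24), (c, 38, s, 4), (c, 38, t, 17), (c, 38, t, 24), (c, 38, t, 4), (r, 34, d, 12), (t, 38, n, 14), (t, 38, s, 14), (t, 38, t, 14), (w, 36, k, 36)}.
Selection A >= 36: {(c, 38, n, 17), (c, 38, n, 24), (c, 38, n, 4), (c, 38, s, 17), (c, 38, s, 24), (c, 38, s, 4), (c, 38, t, 17), (c, 38, t, 24), (c, 38, t, 4), (t, 38, n, 14), (t, 38, s, 14), (t, 38, t, 14), (w, 36, k, 36)}
Keep only column(s) A, G (8 duplicate(s) eliminated): {(36, 36), (38, 14), (38, 17), (38, 24), (38, 4)}

{(36, 36), (38, 14), (38, 17), (38, 24), (38, 4)}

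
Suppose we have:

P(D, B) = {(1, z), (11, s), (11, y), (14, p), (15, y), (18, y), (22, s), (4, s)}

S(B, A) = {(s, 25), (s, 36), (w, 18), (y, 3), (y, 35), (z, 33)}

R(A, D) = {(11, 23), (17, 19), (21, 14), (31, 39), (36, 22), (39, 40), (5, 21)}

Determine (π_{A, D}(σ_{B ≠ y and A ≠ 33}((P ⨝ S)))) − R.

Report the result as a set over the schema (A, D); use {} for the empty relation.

{(25, 11), (25, 22), (25, 4), (36, 11), (36, 4)}

Joining P and S on B yields {(1, z, 33), (11, s, 25), (11, s, 36), (11, y, 3), (11, y, 35), (15, y, 3), (15, y, 35), (18, y, 3), (18, y, 35), (22, s, 25), (22, s, 36), (4, s, 25), (4, s, 36)}.
σ[B ≠ y and A ≠ 33]: keep tuples satisfying B ≠ y and A ≠ 33 → {(11, s, 25), (11, s, 36), (22, s, 25), (22, s, 36), (4, s, 25), (4, s, 36)}
π_{A, D} gives {(25, 11), (25, 22), (25, 4), (36, 11), (36, 22), (36, 4)}.
Difference: {(25, 11), (25, 22), (25, 4), (36, 11), (36, 22), (36, 4)} with {(11, 23), (17, 19), (21, 14), (31, 39), (36, 22), (39, 40), (5, 21)} → {(25, 11), (25, 22), (25, 4), (36, 11), (36, 4)}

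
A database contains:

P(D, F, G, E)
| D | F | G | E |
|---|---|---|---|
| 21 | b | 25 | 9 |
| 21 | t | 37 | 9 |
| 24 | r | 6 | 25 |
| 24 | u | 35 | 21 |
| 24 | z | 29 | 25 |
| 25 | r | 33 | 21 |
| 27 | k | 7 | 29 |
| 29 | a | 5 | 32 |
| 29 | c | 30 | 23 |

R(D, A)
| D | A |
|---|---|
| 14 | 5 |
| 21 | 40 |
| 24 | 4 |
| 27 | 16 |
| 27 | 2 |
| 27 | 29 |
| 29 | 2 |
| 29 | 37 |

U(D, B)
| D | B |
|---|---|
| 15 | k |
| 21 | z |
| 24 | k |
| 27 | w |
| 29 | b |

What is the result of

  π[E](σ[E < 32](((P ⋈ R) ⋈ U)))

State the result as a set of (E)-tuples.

{21, 23, 25, 29, 9}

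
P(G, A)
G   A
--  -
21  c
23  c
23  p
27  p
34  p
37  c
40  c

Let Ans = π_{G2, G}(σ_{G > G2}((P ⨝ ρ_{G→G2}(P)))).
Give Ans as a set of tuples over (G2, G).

{(21, 23), (21, 37), (21, 40), (23, 27), (23, 34), (23, 37), (23, 40), (27, 34), (37, 40)}

ρ[G→G2]: schema becomes (G2, A); tuples unchanged.
Natural join on A: {(21, c, 21), (21, c, 23), (21, c, 37), (21, c, 40), (23, c, 21), (23, c, 23), (23, c, 37), (23, c, 40), (23, p, 23), (23, p, 27), (23, p, 34), (27, p, 23), (27, p, 27), (27, p, 34), (34, p, 23), (34, p, 27), (34, p, 34), (37, c, 21), (37, c, 23), (37, c, 37), (37, c, 40), (40, c, 21), (40, c, 23), (40, c, 37), (40, c, 40)}
Selection G > G2: {(23, c, 21), (27, p, 23), (34, p, 23), (34, p, 27), (37, c, 21), (37, c, 23), (40, c, 21), (40, c, 23), (40, c, 37)}
π[G2, G]: project onto (G2, G) → {(21, 23), (21, 37), (21, 40), (23, 27), (23, 34), (23, 37), (23, 40), (27, 34), (37, 40)}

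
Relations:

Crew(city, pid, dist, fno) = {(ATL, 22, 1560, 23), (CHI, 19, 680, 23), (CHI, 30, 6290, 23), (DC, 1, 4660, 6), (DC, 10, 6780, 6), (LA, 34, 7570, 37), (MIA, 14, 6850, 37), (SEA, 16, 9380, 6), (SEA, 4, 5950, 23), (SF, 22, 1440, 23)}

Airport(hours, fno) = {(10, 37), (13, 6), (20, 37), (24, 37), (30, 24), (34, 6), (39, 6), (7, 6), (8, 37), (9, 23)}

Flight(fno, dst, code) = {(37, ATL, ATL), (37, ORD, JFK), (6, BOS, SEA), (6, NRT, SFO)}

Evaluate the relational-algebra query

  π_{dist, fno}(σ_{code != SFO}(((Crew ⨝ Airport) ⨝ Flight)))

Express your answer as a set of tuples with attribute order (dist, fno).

Natural join on fno: {(ATL, 22, 1560, 23, 9), (CHI, 19, 680, 23, 9), (CHI, 30, 6290, 23, 9), (DC, 1, 4660, 6, 13), (DC, 1, 4660, 6, 34), (DC, 1, 4660, 6, 39), (DC, 1, 4660, 6, 7), (DC, 10, 6780, 6, 13), (DC, 10, 6780, 6, 34), (DC, 10, 6780, 6, 39), (DC, 10, 6780, 6, 7), (LA, 34, 7570, 37, 10), (LA, 34, 7570, 37, 20), (LA, 34, 7570, 37, 24), (LA, 34, 7570, 37, 8), (MIA, 14, 6850, 37, 10), (MIA, 14, 6850, 37, 20), (MIA, 14, 6850, 37, 24), (MIA, 14, 6850, 37, 8), (SEA, 16, 9380, 6, 13), (SEA, 16, 9380, 6, 34), (SEA, 16, 9380, 6, 39), (SEA, 16, 9380, 6, 7), (SEA, 4, 5950, 23, 9), (SF, 22, 1440, 23, 9)}
Natural join on fno: {(DC, 1, 4660, 6, 13, BOS, SEA), (DC, 1, 4660, 6, 13, NRT, SFO), (DC, 1, 4660, 6, 34, BOS, SEA), (DC, 1, 4660, 6, 34, NRT, SFO), (DC, 1, 4660, 6, 39, BOS, SEA), (DC, 1, 4660, 6, 39, NRT, SFO), (DC, 1, 4660, 6, 7, BOS, SEA), (DC, 1, 4660, 6, 7, NRT, SFO), (DC, 10, 6780, 6, 13, BOS, SEA), (DC, 10, 6780, 6, 13, NRT, SFO), (DC, 10, 6780, 6, 34, BOS, SEA), (DC, 10, 6780, 6, 34, NRT, SFO), (DC, 10, 6780, 6, 39, BOS, SEA), (DC, 10, 6780, 6, 39, NRT, SFO), (DC, 10, 6780, 6, 7, BOS, SEA), (DC, 10, 6780, 6, 7, NRT, SFO), (LA, 34, 7570, 37, 10, ATL, ATL), (LA, 34, 7570, 37, 10, ORD, JFK), (LA, 34, 7570, 37, 20, ATL, ATL), (LA, 34, 7570, 37, 20, ORD, JFK), (LA, 34, 7570, 37, 24, ATL, ATL), (LA, 34, 7570, 37, 24, ORD, JFK), (LA, 34, 7570, 37, 8, ATL, ATL), (LA, 34, 7570, 37, 8, ORD, JFK), (MIA, 14, 6850, 37, 10, ATL, ATL), (MIA, 14, 6850, 37, 10, ORD, JFK), (MIA, 14, 6850, 37, 20, ATL, ATL), (MIA, 14, 6850, 37, 20, ORD, JFK), (MIA, 14, 6850, 37, 24, ATL, ATL), (MIA, 14, 6850, 37, 24, ORD, JFK), (MIA, 14, 6850, 37, 8, ATL, ATL), (MIA, 14, 6850, 37, 8, ORD, JFK), (SEA, 16, 9380, 6, 13, BOS, SEA), (SEA, 16, 9380, 6, 13, NRT, SFO), (SEA, 16, 9380, 6, 34, BOS, SEA), (SEA, 16, 9380, 6, 34, NRT, SFO), (SEA, 16, 9380, 6, 39, BOS, SEA), (SEA, 16, 9380, 6, 39, NRT, SFO), (SEA, 16, 9380, 6, 7, BOS, SEA), (SEA, 16, 9380, 6, 7, NRT, SFO)}
σ[code != SFO]: keep tuples satisfying code != SFO → {(DC, 1, 4660, 6, 13, BOS, SEA), (DC, 1, 4660, 6, 34, BOS, SEA), (DC, 1, 4660, 6, 39, BOS, SEA), (DC, 1, 4660, 6, 7, BOS, SEA), (DC, 10, 6780, 6, 13, BOS, SEA), (DC, 10, 6780, 6, 34, BOS, SEA), (DC, 10, 6780, 6, 39, BOS, SEA), (DC, 10, 6780, 6, 7, BOS, SEA), (LA, 34, 7570, 37, 10, ATL, ATL), (LA, 34, 7570, 37, 10, ORD, JFK), (LA, 34, 7570, 37, 20, ATL, ATL), (LA, 34, 7570, 37, 20, ORD, JFK), (LA, 34, 7570, 37, 24, ATL, ATL), (LA, 34, 7570, 37, 24, ORD, JFK), (LA, 34, 7570, 37, 8, ATL, ATL), (LA, 34, 7570, 37, 8, ORD, JFK), (MIA, 14, 6850, 37, 10, ATL, ATL), (MIA, 14, 6850, 37, 10, ORD, JFK), (MIA, 14, 6850, 37, 20, ATL, ATL), (MIA, 14, 6850, 37, 20, ORD, JFK), (MIA, 14, 6850, 37, 24, ATL, ATL), (MIA, 14, 6850, 37, 24, ORD, JFK), (MIA, 14, 6850, 37, 8, ATL, ATL), (MIA, 14, 6850, 37, 8, ORD, JFK), (SEA, 16, 9380, 6, 13, BOS, SEA), (SEA, 16, 9380, 6, 34, BOS, SEA), (SEA, 16, 9380, 6, 39, BOS, SEA), (SEA, 16, 9380, 6, 7, BOS, SEA)}
Keep only column(s) dist, fno (23 duplicate(s) eliminated): {(4660, 6), (6780, 6), (6850, 37), (7570, 37), (9380, 6)}

{(4660, 6), (6780, 6), (6850, 37), (7570, 37), (9380, 6)}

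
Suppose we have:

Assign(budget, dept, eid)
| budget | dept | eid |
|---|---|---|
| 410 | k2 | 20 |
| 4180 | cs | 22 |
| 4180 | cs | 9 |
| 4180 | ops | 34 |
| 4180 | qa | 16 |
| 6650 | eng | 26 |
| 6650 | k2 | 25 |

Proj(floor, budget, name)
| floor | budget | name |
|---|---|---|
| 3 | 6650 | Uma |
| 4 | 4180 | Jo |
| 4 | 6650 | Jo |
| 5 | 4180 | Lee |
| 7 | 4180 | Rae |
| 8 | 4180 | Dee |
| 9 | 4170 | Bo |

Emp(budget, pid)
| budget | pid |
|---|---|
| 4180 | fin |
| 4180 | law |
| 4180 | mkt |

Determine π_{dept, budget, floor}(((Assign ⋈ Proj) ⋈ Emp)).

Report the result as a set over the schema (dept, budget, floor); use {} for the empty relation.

{(cs, 4180, 4), (cs, 4180, 5), (cs, 4180, 7), (cs, 4180, 8), (ops, 4180, 4), (ops, 4180, 5), (ops, 4180, 7), (ops, 4180, 8), (qa, 4180, 4), (qa, 4180, 5), (qa, 4180, 7), (qa, 4180, 8)}

Assign ⋈ Proj (natural join on budget): {(4180, cs, 22, 4, Jo), (4180, cs, 22, 5, Lee), (4180, cs, 22, 7, Rae), (4180, cs, 22, 8, Dee), (4180, cs, 9, 4, Jo), (4180, cs, 9, 5, Lee), (4180, cs, 9, 7, Rae), (4180, cs, 9, 8, Dee), (4180, ops, 34, 4, Jo), (4180, ops, 34, 5, Lee), (4180, ops, 34, 7, Rae), (4180, ops, 34, 8, Dee), (4180, qa, 16, 4, Jo), (4180, qa, 16, 5, Lee), (4180, qa, 16, 7, Rae), (4180, qa, 16, 8, Dee), (6650, eng, 26, 3, Uma), (6650, eng, 26, 4, Jo), (6650, k2, 25, 3, Uma), (6650, k2, 25, 4, Jo)}
(Assign ⋈ Proj) ⋈ Emp (natural join on budget): {(4180, cs, 22, 4, Jo, fin), (4180, cs, 22, 4, Jo, law), (4180, cs, 22, 4, Jo, mkt), (4180, cs, 22, 5, Lee, fin), (4180, cs, 22, 5, Lee, law), (4180, cs, 22, 5, Lee, mkt), (4180, cs, 22, 7, Rae, fin), (4180, cs, 22, 7, Rae, law), (4180, cs, 22, 7, Rae, mkt), (4180, cs, 22, 8, Dee, fin), (4180, cs, 22, 8, Dee, law), (4180, cs, 22, 8, Dee, mkt), (4180, cs, 9, 4, Jo, fin), (4180, cs, 9, 4, Jo, law), (4180, cs, 9, 4, Jo, mkt), (4180, cs, 9, 5, Lee, fin), (4180, cs, 9, 5, Lee, law), (4180, cs, 9, 5, Lee, mkt), (4180, cs, 9, 7, Rae, fin), (4180, cs, 9, 7, Rae, law), (4180, cs, 9, 7, Rae, mkt), (4180, cs, 9, 8, Dee, fin), (4180, cs, 9, 8, Dee, law), (4180, cs, 9, 8, Dee, mkt), (4180, ops, 34, 4, Jo, fin), (4180, ops, 34, 4, Jo, law), (4180, ops, 34, 4, Jo, mkt), (4180, ops, 34, 5, Lee, fin), (4180, ops, 34, 5, Lee, law), (4180, ops, 34, 5, Lee, mkt), (4180, ops, 34, 7, Rae, fin), (4180, ops, 34, 7, Rae, law), (4180, ops, 34, 7, Rae, mkt), (4180, ops, 34, 8, Dee, fin), (4180, ops, 34, 8, Dee, law), (4180, ops, 34, 8, Dee, mkt), (4180, qa, 16, 4, Jo, fin), (4180, qa, 16, 4, Jo, law), (4180, qa, 16, 4, Jo, mkt), (4180, qa, 16, 5, Lee, fin), (4180, qa, 16, 5, Lee, law), (4180, qa, 16, 5, Lee, mkt), (4180, qa, 16, 7, Rae, fin), (4180, qa, 16, 7, Rae, law), (4180, qa, 16, 7, Rae, mkt), (4180, qa, 16, 8, Dee, fin), (4180, qa, 16, 8, Dee, law), (4180, qa, 16, 8, Dee, mkt)}
Keep only column(s) dept, budget, floor (36 duplicate(s) eliminated): {(cs, 4180, 4), (cs, 4180, 5), (cs, 4180, 7), (cs, 4180, 8), (ops, 4180, 4), (ops, 4180, 5), (ops, 4180, 7), (ops, 4180, 8), (qa, 4180, 4), (qa, 4180, 5), (qa, 4180, 7), (qa, 4180, 8)}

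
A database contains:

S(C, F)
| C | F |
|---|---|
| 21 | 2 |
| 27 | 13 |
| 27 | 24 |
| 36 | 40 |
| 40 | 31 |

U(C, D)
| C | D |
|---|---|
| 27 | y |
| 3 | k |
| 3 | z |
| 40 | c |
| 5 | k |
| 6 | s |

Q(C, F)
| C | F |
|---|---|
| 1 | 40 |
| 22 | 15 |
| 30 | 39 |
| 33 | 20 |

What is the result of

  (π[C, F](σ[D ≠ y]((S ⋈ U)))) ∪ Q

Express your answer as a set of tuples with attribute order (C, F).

S ⋈ U (natural join on C): {(27, 13, y), (27, 24, y), (40, 31, c)}
Selection D ≠ y: {(40, 31, c)}
π[C, F]: project onto (C, F) → {(40, 31)}
Union: {(40, 31)} with {(1, 40), (22, 15), (30, 39), (33, 20)} → {(1, 40), (22, 15), (30, 39), (33, 20), (40, 31)}

{(1, 40), (22, 15), (30, 39), (33, 20), (40, 31)}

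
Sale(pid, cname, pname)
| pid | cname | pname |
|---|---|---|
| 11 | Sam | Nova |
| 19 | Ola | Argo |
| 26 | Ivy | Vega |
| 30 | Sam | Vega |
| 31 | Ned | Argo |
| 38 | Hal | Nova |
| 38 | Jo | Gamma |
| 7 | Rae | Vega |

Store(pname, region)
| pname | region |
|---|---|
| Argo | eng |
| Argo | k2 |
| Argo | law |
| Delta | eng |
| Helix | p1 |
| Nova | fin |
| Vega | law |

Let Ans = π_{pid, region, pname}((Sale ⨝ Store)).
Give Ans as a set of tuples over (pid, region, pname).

{(11, fin, Nova), (19, eng, Argo), (19, k2, Argo), (19, law, Argo), (26, law, Vega), (30, law, Vega), (31, eng, Argo), (31, k2, Argo), (31, law, Argo), (38, fin, Nova), (7, law, Vega)}

Joining Sale and Store on pname yields {(11, Sam, Nova, fin), (19, Ola, Argo, eng), (19, Ola, Argo, k2), (19, Ola, Argo, law), (26, Ivy, Vega, law), (30, Sam, Vega, law), (31, Ned, Argo, eng), (31, Ned, Argo, k2), (31, Ned, Argo, law), (38, Hal, Nova, fin), (7, Rae, Vega, law)}.
π_{pid, region, pname} gives {(11, fin, Nova), (19, eng, Argo), (19, k2, Argo), (19, law, Argo), (26, law, Vega), (30, law, Vega), (31, eng, Argo), (31, k2, Argo), (31, law, Argo), (38, fin, Nova), (7, law, Vega)}.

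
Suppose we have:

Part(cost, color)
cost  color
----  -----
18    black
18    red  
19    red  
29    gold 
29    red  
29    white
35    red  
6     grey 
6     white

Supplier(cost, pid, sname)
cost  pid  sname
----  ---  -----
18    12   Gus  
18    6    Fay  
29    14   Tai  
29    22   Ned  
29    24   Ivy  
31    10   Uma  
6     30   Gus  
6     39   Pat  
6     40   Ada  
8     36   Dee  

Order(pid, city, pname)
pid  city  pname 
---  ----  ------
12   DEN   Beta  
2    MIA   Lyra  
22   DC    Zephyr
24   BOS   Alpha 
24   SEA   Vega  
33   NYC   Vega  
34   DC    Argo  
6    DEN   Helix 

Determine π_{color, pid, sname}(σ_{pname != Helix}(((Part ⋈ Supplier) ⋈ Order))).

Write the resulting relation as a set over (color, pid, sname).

{(black, 12, Gus), (gold, 22, Ned), (gold, 24, Ivy), (red, 12, Gus), (red, 22, Ned), (red, 24, Ivy), (white, 22, Ned), (white, 24, Ivy)}

Joining Part and Supplier on cost yields {(18, black, 12, Gus), (18, black, 6, Fay), (18, red, 12, Gus), (18, red, 6, Fay), (29, gold, 14, Tai), (29, gold, 22, Ned), (29, gold, 24, Ivy), (29, red, 14, Tai), (29, red, 22, Ned), (29, red, 24, Ivy), (29, white, 14, Tai), (29, white, 22, Ned), (29, white, 24, Ivy), (6, grey, 30, Gus), (6, grey, 39, Pat), (6, grey, 40, Ada), (6, white, 30, Gus), (6, white, 39, Pat), (6, white, 40, Ada)}.
Joining (Part ⋈ Supplier) and Order on pid yields {(18, black, 12, Gus, DEN, Beta), (18, black, 6, Fay, DEN, Helix), (18, red, 12, Gus, DEN, Beta), (18, red, 6, Fay, DEN, Helix), (29, gold, 22, Ned, DC, Zephyr), (29, gold, 24, Ivy, BOS, Alpha), (29, gold, 24, Ivy, SEA, Vega), (29, red, 22, Ned, DC, Zephyr), (29, red, 24, Ivy, BOS, Alpha), (29, red, 24, Ivy, SEA, Vega), (29, white, 22, Ned, DC, Zephyr), (29, white, 24, Ivy, BOS, Alpha), (29, white, 24, Ivy, SEA, Vega)}.
σ[pname != Helix]: keep tuples satisfying pname != Helix → {(18, black, 12, Gus, DEN, Beta), (18, red, 12, Gus, DEN, Beta), (29, gold, 22, Ned, DC, Zephyr), (29, gold, 24, Ivy, BOS, Alpha), (29, gold, 24, Ivy, SEA, Vega), (29, red, 22, Ned, DC, Zephyr), (29, red, 24, Ivy, BOS, Alpha), (29, red, 24, Ivy, SEA, Vega), (29, white, 22, Ned, DC, Zephyr), (29, white, 24, Ivy, BOS, Alpha), (29, white, 24, Ivy, SEA, Vega)}
Projecting to color, pid, sname (3 duplicate(s) eliminated): {(black, 12, Gus), (gold, 22, Ned), (gold, 24, Ivy), (red, 12, Gus), (red, 22, Ned), (red, 24, Ivy), (white, 22, Ned), (white, 24, Ivy)}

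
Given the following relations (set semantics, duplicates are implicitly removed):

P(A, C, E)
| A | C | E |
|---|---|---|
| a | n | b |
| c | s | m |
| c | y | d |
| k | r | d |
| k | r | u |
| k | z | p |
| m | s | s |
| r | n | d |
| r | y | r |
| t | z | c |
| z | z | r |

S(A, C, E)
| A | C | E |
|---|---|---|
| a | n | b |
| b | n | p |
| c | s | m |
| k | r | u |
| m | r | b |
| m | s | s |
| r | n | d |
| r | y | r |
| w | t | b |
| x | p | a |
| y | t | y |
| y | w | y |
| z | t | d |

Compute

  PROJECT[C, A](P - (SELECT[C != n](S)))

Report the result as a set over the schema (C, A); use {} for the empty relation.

{(n, a), (n, r), (r, k), (y, c), (z, k), (z, t), (z, z)}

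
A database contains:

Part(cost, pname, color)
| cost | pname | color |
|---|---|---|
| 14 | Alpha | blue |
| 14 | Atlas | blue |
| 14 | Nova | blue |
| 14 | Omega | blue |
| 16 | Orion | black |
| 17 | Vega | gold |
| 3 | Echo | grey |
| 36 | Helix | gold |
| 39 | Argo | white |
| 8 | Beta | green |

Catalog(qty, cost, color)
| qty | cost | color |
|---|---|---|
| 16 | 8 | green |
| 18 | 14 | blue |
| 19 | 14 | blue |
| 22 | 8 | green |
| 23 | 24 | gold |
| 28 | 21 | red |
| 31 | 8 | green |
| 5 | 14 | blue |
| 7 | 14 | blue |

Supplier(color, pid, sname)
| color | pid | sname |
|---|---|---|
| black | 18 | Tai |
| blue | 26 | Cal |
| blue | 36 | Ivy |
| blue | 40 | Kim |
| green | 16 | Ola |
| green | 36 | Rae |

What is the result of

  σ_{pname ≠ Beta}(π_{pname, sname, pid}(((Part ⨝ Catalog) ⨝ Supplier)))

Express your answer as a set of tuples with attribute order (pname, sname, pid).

Part ⋈ Catalog (natural join on cost, color): {(14, Alpha, blue, 18), (14, Alpha, blue, 19), (14, Alpha, blue, 5), (14, Alpha, blue, 7), (14, Atlas, blue, 18), (14, Atlas, blue, 19), (14, Atlas, blue, 5), (14, Atlas, blue, 7), (14, Nova, blue, 18), (14, Nova, blue, 19), (14, Nova, blue, 5), (14, Nova, blue, 7), (14, Omega, blue, 18), (14, Omega, blue, 19), (14, Omega, blue, 5), (14, Omega, blue, 7), (8, Beta, green, 16), (8, Beta, green, 22), (8, Beta, green, 31)}
(Part ⨝ Catalog) ⋈ Supplier (natural join on color): {(14, Alpha, blue, 18, 26, Cal), (14, Alpha, blue, 18, 36, Ivy), (14, Alpha, blue, 18, 40, Kim), (14, Alpha, blue, 19, 26, Cal), (14, Alpha, blue, 19, 36, Ivy), (14, Alpha, blue, 19, 40, Kim), (14, Alpha, blue, 5, 26, Cal), (14, Alpha, blue, 5, 36, Ivy), (14, Alpha, blue, 5, 40, Kim), (14, Alpha, blue, 7, 26, Cal), (14, Alpha, blue, 7, 36, Ivy), (14, Alpha, blue, 7, 40, Kim), (14, Atlas, blue, 18, 26, Cal), (14, Atlas, blue, 18, 36, Ivy), (14, Atlas, blue, 18, 40, Kim), (14, Atlas, blue, 19, 26, Cal), (14, Atlas, blue, 19, 36, Ivy), (14, Atlas, blue, 19, 40, Kim), (14, Atlas, blue, 5, 26, Cal), (14, Atlas, blue, 5, 36, Ivy), (14, Atlas, blue, 5, 40, Kim), (14, Atlas, blue, 7, 26, Cal), (14, Atlas, blue, 7, 36, Ivy), (14, Atlas, blue, 7, 40, Kim), (14, Nova, blue, 18, 26, Cal), (14, Nova, blue, 18, 36, Ivy), (14, Nova, blue, 18, 40, Kim), (14, Nova, blue, 19, 26, Cal), (14, Nova, blue, 19, 36, Ivy), (14, Nova, blue, 19, 40, Kim), (14, Nova, blue, 5, 26, Cal), (14, Nova, blue, 5, 36, Ivy), (14, Nova, blue, 5, 40, Kim), (14, Nova, blue, 7, 26, Cal), (14, Nova, blue, 7, 36, Ivy), (14, Nova, blue, 7, 40, Kim), (14, Omega, blue, 18, 26, Cal), (14, Omega, blue, 18, 36, Ivy), (14, Omega, blue, 18, 40, Kim), (14, Omega, blue, 19, 26, Cal), (14, Omega, blue, 19, 36, Ivy), (14, Omega, blue, 19, 40, Kim), (14, Omega, blue, 5, 26, Cal), (14, Omega, blue, 5, 36, Ivy), (14, Omega, blue, 5, 40, Kim), (14, Omega, blue, 7, 26, Cal), (14, Omega, blue, 7, 36, Ivy), (14, Omega, blue, 7, 40, Kim), (8, Beta, green, 16, 16, Ola), (8, Beta, green, 16, 36, Rae), (8, Beta, green, 22, 16, Ola), (8, Beta, green, 22, 36, Rae), (8, Beta, green, 31, 16, Ola), (8, Beta, green, 31, 36, Rae)}
Projecting to pname, sname, pid (40 duplicate(s) eliminated): {(Alpha, Cal, 26), (Alpha, Ivy, 36), (Alpha, Kim, 40), (Atlas, Cal, 26), (Atlas, Ivy, 36), (Atlas, Kim, 40), (Beta, Ola, 16), (Beta, Rae, 36), (Nova, Cal, 26), (Nova, Ivy, 36), (Nova, Kim, 40), (Omega, Cal, 26), (Omega, Ivy, 36), (Omega, Kim, 40)}
Selection pname ≠ Beta: {(Alpha, Cal, 26), (Alpha, Ivy, 36), (Alpha, Kim, 40), (Atlas, Cal, 26), (Atlas, Ivy, 36), (Atlas, Kim, 40), (Nova, Cal, 26), (Nova, Ivy, 36), (Nova, Kim, 40), (Omega, Cal, 26), (Omega, Ivy, 36), (Omega, Kim, 40)}

{(Alpha, Cal, 26), (Alpha, Ivy, 36), (Alpha, Kim, 40), (Atlas, Cal, 26), (Atlas, Ivy, 36), (Atlas, Kim, 40), (Nova, Cal, 26), (Nova, Ivy, 36), (Nova, Kim, 40), (Omega, Cal, 26), (Omega, Ivy, 36), (Omega, Kim, 40)}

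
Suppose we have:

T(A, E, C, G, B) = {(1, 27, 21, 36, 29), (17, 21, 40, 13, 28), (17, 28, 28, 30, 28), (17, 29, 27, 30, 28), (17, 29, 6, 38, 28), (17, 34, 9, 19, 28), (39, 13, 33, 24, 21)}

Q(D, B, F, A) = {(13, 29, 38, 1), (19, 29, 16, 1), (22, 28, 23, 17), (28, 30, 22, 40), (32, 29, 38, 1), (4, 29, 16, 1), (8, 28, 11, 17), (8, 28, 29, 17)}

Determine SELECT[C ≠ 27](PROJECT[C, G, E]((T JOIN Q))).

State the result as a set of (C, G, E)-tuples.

{(21, 36, 27), (28, 30, 28), (40, 13, 21), (6, 38, 29), (9, 19, 34)}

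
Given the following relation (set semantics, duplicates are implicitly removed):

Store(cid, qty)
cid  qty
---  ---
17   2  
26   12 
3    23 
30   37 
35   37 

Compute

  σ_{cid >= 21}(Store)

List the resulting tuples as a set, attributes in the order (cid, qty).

{(26, 12), (30, 37), (35, 37)}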